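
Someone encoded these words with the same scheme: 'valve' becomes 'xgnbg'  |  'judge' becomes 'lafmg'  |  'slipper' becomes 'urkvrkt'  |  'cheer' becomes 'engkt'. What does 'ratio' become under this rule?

Shifts by position in valve: pos 0: v→x (+2), pos 1: a→g (+6), pos 2: l→n (+2), pos 3: v→b (+6) — repeating every 2. It's a Vigenère-style cipher with numeric key [2,6]: position i shifts by key[i mod 2].
On ratio: r+2=t, a+6=g, t+2=v, i+6=o, o+2=q.

tgvoq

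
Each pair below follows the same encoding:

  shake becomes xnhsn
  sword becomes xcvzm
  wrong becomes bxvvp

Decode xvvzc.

sport

The shift increases by 1 at each position, starting from +5: 5, 6, 7, ….
Decoding xvvzc: x−5=s, v−6=p, v−7=o, z−8=r, c−9=t.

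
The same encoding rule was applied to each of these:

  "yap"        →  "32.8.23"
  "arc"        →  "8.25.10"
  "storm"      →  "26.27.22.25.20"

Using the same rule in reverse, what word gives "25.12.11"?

red

y is letter #25 and maps to 32: an offset of 7. The number is (letter's place in the alphabet, a=1) + 7.
Undoing it on 25.12.11: 25→(25−7)÷1=18=r, 12→(12−7)÷1=5=e, 11→(11−7)÷1=4=d.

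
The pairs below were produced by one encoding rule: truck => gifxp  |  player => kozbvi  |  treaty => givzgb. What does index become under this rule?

Each pair mirrors across the alphabet (t↔g, r↔i, u↔f): positions sum to 25. Letters are reflected about the middle of the alphabet (position → 25−position): Atbash.
For index: i↔r, n↔m, d↔w, e↔v, x↔c.

rmwvc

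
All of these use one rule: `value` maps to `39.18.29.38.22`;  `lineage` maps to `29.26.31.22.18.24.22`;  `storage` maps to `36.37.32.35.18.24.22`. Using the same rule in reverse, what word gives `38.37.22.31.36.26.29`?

utensil

v is letter #22 and maps to 39: an offset of 17. Each letter is replaced by its alphabet position (a=1..z=26) + 17.
Reversing it on 38.37.22.31.36.26.29: 38→(38−17)÷1=21=u, 37→(37−17)÷1=20=t, 22→(22−17)÷1=5=e, 31→(31−17)÷1=14=n, 36→(36−17)÷1=19=s, 26→(26−17)÷1=9=i, 29→(29−17)÷1=12=l.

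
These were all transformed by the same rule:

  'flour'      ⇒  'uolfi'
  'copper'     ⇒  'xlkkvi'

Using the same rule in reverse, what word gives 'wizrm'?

drain

This is the alphabet-reversal cipher (Atbash): a becomes z, b becomes y, etc.
Reversing it on wizrm: w↔d, i↔r, z↔a, r↔i, m↔n.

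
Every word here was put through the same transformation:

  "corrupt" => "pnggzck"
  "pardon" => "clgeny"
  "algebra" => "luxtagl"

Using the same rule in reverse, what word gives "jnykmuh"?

c(2)→p(15) and o(14)→n(13) fit y≡15x+11 (mod 26); the inverse of 15 mod 26 is 7. Treating letters as 0–25, the rule is x ↦ 15x + 11 (mod 26).
Decoding jnykmuh: j(9)→7·(9−11)≡12=m; n(13)→7·(13−11)≡14=o; y(24)→7·(24−11)≡13=n; k(10)→7·(10−11)≡19=t; m(12)→7·(12−11)≡7=h; u(20)→7·(20−11)≡11=l; h(7)→7·(7−11)≡24=y (all mod 26).

monthly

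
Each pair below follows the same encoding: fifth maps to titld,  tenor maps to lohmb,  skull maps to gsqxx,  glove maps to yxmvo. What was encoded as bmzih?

f(5)→t(19) and i(8)→i(8) fit y≡5x+20 (mod 26); the inverse of 5 mod 26 is 21. Treating letters as 0–25, the rule is x ↦ 5x + 20 (mod 26).
Reversing it on bmzih: b(1)→21·(1−20)≡17=r; m(12)→21·(12−20)≡14=o; z(25)→21·(25−20)≡1=b; i(8)→21·(8−20)≡8=i; h(7)→21·(7−20)≡13=n (all mod 26).

robin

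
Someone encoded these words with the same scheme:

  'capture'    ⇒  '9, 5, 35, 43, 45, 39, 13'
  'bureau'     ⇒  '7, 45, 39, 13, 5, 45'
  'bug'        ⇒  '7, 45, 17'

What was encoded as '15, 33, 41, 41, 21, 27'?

fossil

c(#3)→9 and a(#1)→5: differences scale by 2, so n = 2·pos + 3. With a=1..z=26, the number is 2·pos + 3.
Undoing it on 15, 33, 41, 41, 21, 27: 15→(15−3)÷2=6=f, 33→(33−3)÷2=15=o, 41→(41−3)÷2=19=s, 41→(41−3)÷2=19=s, 21→(21−3)÷2=9=i, 27→(27−3)÷2=12=l.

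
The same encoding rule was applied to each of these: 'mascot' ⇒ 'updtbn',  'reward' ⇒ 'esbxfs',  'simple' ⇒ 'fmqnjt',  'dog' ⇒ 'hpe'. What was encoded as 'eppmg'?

Two steps: reverse the string, then apply a Caesar shift of +1.
Decoding eppmg: shift back: e−1=d, p−1=o, p−1=o, m−1=l, g−1=f → doolf; then reverse → flood.

flood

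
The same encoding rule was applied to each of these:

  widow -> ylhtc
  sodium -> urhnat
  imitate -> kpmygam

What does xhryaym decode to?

venture

In widow: w→y is +2, i→l is +3, d→h is +4, o→t is +5 — the shift increases by 1 each position. Each letter shifts forward by (position + 2), i.e. 2, 3, 4, … — the shift grows by one for each successive letter.
Undoing it on xhryaym: x−2=v, h−3=e, r−4=n, y−5=t, a−6=u, y−7=r, m−8=e.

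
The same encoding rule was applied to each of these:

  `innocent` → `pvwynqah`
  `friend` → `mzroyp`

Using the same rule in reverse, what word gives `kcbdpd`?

duster

In innocent: i→p is +7, n→v is +8, n→w is +9, o→y is +10 — the shift increases by 1 each position. Each letter shifts forward by (position + 7), i.e. 7, 8, 9, … — the shift grows by one for each successive letter.
Reversing it on kcbdpd: k−7=d, c−8=u, b−9=s, d−10=t, p−11=e, d−12=r.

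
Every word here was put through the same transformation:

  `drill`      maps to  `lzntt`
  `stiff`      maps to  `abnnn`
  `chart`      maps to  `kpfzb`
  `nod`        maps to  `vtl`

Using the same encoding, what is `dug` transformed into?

Two shifts are in play — +5 for a/e/i/o/u, +8 for every other letter.
On dug: d(cons)+8=l, u(vowel)+5=z, g(cons)+8=o.

lzo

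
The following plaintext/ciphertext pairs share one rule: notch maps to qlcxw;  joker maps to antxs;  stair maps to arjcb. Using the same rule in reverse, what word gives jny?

pea

Read the word backwards and shift each letter +9.
Reversing it on jny: shift back: j−9=a, n−9=e, y−9=p → aep; then reverse → pea.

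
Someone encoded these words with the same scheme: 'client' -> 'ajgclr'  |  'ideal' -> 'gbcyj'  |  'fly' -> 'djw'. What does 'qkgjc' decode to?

smile

Each letter is shifted forward by 24 in the alphabet (a Caesar shift of +24).
Reversing it on qkgjc: q−24=s, k−24=m, g−24=i, j−24=l, c−24=e.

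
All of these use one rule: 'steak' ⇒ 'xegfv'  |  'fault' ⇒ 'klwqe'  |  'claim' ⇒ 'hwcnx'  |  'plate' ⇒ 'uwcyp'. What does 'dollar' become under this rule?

iznqlt

A repeating key of period 3 is used — shifts +5, +11, +2 over and over.
Applying it to dollar: d+5=i, o+11=z, l+2=n, l+5=q, a+11=l, r+2=t.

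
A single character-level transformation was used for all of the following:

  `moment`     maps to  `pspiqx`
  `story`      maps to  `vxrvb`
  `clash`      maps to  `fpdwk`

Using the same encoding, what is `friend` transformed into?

ivliqh

Shifts by position in moment: pos 0: m→p (+3), pos 1: o→s (+4), pos 2: m→p (+3), pos 3: e→i (+4) — repeating every 2. A repeating key of period 2 is used — shifts +3, +4 over and over.
Applying it to friend: f+3=i, r+4=v, i+3=l, e+4=i, n+3=q, d+4=h.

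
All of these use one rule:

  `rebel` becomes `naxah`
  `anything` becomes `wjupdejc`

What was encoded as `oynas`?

Compare letters: r→n is +22, e→a is +22, b→x is +22 — a constant shift. Each letter is shifted forward by 22 in the alphabet (a Caesar shift of +22).
Reversing it on oynas: o−22=s, y−22=c, n−22=r, a−22=e, s−22=w.

screw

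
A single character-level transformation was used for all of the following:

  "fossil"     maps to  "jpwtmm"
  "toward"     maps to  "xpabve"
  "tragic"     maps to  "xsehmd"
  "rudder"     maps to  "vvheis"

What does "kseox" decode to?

The shifts repeat in a cycle of length 2: positions 0,1,… shift by +4, +1, then the pattern repeats.
Undoing it on kseox: k−4=g, s−1=r, e−4=a, o−1=n, x−4=t.

grant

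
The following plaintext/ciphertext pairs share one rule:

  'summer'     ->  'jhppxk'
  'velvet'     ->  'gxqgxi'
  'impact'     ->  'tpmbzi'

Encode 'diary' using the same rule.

Each letter's alphabet position (a=0..z=25) is mapped through 25·x+1 mod 26 — an affine cipher.
Applying it to diary: d(3)→25·3+1≡24=y; i(8)→25·8+1≡19=t; a(0)→25·0+1≡1=b; r(17)→25·17+1≡10=k; y(24)→25·24+1≡3=d (all mod 26).

ytbkd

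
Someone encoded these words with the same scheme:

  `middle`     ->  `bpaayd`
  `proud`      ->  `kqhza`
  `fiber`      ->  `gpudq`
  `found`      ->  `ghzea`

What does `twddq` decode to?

Each letter's alphabet position (a=0..z=25) is mapped through 3·x+17 mod 26 — an affine cipher.
Undoing it on twddq: t(19)→9·(19−17)≡18=s; w(22)→9·(22−17)≡19=t; d(3)→9·(3−17)≡4=e; d(3)→9·(3−17)≡4=e; q(16)→9·(16−17)≡17=r (all mod 26).

steer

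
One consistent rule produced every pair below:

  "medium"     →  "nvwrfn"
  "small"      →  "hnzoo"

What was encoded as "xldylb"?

Each pair mirrors across the alphabet (m↔n, e↔v, d↔w): positions sum to 25. Letters are reflected about the middle of the alphabet (position → 25−position): Atbash.
Decoding xldylb: x↔c, l↔o, d↔w, y↔b, l↔o, b↔y.

cowboy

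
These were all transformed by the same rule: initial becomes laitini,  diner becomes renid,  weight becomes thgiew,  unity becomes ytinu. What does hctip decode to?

The output letters match the input read backwards: initial reversed is laitini. It's just the letters in reverse order.
Undoing it on hctip: then reverse → pitch.

pitch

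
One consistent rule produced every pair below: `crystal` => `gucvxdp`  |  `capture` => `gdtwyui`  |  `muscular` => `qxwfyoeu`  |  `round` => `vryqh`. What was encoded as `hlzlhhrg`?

dividend

Shifts by position in crystal: pos 0: c→g (+4), pos 1: r→u (+3), pos 2: y→c (+4), pos 3: s→v (+3) — repeating every 2. The shifts repeat in a cycle of length 2: positions 0,1,… shift by +4, +3, then the pattern repeats.
Undoing it on hlzlhhrg: h−4=d, l−3=i, z−4=v, l−3=i, h−4=d, h−3=e, r−4=n, g−3=d.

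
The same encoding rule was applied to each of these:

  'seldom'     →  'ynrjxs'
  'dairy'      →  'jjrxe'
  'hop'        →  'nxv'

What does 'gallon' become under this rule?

mjrrxt

The shift depends on letter class: consonant s→y is +6, but vowel e→n is +9. Two shifts are in play — +9 for a/e/i/o/u, +6 for every other letter.
On gallon: g(cons)+6=m, a(vowel)+9=j, l(cons)+6=r, l(cons)+6=r, o(vowel)+9=x, n(cons)+6=t.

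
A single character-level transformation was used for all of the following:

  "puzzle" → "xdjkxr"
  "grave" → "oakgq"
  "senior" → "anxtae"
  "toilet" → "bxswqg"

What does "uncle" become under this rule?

cwmwq

The shift increases by 1 at each position, starting from +8: 8, 9, 10, ….
On uncle: u+8=c, n+9=w, c+10=m, l+11=w, e+12=q.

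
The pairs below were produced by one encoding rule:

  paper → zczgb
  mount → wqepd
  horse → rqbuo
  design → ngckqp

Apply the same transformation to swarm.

The shifts repeat in a cycle of length 2: positions 0,1,… shift by +10, +2, then the pattern repeats.
Applying it to swarm: s+10=c, w+2=y, a+10=k, r+2=t, m+10=w.

cyktw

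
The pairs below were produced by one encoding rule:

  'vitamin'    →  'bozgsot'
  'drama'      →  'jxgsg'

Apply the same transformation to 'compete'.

It's a constant shift of +6 (ROT6).
For compete: c+6=i, o+6=u, m+6=s, p+6=v, e+6=k, t+6=z, e+6=k.

iusvkzk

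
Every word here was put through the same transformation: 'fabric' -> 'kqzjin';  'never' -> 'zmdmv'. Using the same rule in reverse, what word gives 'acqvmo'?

The output letters match the input read backwards, each shifted +8: fabric reversed is cirbaf. The word is reversed, then every letter is shifted forward by 8.
Reversing it on acqvmo: shift back: a−8=s, c−8=u, q−8=i, v−8=n, m−8=e, o−8=g → suineg; then reverse → genius.

genius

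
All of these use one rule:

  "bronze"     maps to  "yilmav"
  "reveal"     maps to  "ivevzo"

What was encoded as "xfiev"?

curve

Letters are reflected about the middle of the alphabet (position → 25−position): Atbash.
Undoing it on xfiev: x↔c, f↔u, i↔r, e↔v, v↔e.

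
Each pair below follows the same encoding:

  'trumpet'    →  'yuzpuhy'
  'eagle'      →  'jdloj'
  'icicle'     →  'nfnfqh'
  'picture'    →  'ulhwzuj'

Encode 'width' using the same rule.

bliwm

Shifts by position in trumpet: pos 0: t→y (+5), pos 1: r→u (+3), pos 2: u→z (+5), pos 3: m→p (+3) — repeating every 2. The shifts repeat in a cycle of length 2: positions 0,1,… shift by +5, +3, then the pattern repeats.
For width: w+5=b, i+3=l, d+5=i, t+3=w, h+5=m.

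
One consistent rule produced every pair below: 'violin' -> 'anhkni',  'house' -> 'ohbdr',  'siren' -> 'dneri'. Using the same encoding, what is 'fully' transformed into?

Treating letters as 0–25, the rule is x ↦ 25x + 21 (mod 26).
Applying it to fully: f(5)→25·5+21≡16=q; u(20)→25·20+21≡1=b; l(11)→25·11+21≡10=k; l(11)→25·11+21≡10=k; y(24)→25·24+21≡23=x (all mod 26).

qbkkx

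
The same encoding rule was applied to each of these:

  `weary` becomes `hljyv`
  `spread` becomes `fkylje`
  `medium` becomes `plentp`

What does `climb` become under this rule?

w(22)→h(7) and e(4)→l(11) fit y≡7x+9 (mod 26); the inverse of 7 mod 26 is 15. This is an affine cipher: with a=0,…,z=25, each position x becomes (7x+9) mod 26.
On climb: c(2)→7·2+9≡23=x; l(11)→7·11+9≡8=i; i(8)→7·8+9≡13=n; m(12)→7·12+9≡15=p; b(1)→7·1+9≡16=q (all mod 26).

xinpq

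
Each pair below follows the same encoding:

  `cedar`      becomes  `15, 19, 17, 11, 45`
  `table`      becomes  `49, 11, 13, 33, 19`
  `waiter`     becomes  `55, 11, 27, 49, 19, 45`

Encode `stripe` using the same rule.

c(#3)→15 and e(#5)→19: differences scale by 2, so n = 2·pos + 9. The formula is n = 2×(alphabet index, a=1) + 9.
For stripe: s=19→47, t=20→49, r=18→45, i=9→27, p=16→41, e=5→19.

47, 49, 45, 27, 41, 19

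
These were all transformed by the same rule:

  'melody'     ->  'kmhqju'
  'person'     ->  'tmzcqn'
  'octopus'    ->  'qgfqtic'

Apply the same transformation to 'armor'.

azkqz

m(12)→k(10) and e(4)→m(12) fit y≡3x+0 (mod 26); the inverse of 3 mod 26 is 9. Each letter's alphabet position (a=0..z=25) is mapped through 3·x+0 mod 26 — an affine cipher.
For armor: a(0)→3·0+0≡0=a; r(17)→3·17+0≡25=z; m(12)→3·12+0≡10=k; o(14)→3·14+0≡16=q; r(17)→3·17+0≡25=z (all mod 26).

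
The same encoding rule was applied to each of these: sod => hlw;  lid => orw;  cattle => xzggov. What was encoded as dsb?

Each pair mirrors across the alphabet (s↔h, o↔l, d↔w): positions sum to 25. This is the alphabet-reversal cipher (Atbash): a becomes z, b becomes y, etc.
Reversing it on dsb: d↔w, s↔h, b↔y.

why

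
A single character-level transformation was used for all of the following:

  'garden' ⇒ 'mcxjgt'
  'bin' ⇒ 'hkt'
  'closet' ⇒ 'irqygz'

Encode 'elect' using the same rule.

grgiz

Two shifts are in play — +2 for a/e/i/o/u, +6 for every other letter.
Applying it to elect: e(vowel)+2=g, l(cons)+6=r, e(vowel)+2=g, c(cons)+6=i, t(cons)+6=z.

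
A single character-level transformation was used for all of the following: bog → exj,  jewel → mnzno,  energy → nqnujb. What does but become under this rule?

edw

The shift depends on letter class: consonant b→e is +3, but vowel o→x is +9. The rule splits by letter class: vowels +9, consonants +3.
For but: b(cons)+3=e, u(vowel)+9=d, t(cons)+3=w.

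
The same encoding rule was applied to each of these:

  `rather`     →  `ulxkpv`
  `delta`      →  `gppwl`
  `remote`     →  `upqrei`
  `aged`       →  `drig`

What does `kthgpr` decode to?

Shifts by position in rather: pos 0: r→u (+3), pos 1: a→l (+11), pos 2: t→x (+4), pos 3: h→k (+3), pos 4: e→p (+11), pos 5: r→v (+4) — repeating every 3. The shifts repeat in a cycle of length 3: positions 0,1,… shift by +3, +11, +4, then the pattern repeats.
Reversing it on kthgpr: k−3=h, t−11=i, h−4=d, g−3=d, p−11=e, r−4=n.

hidden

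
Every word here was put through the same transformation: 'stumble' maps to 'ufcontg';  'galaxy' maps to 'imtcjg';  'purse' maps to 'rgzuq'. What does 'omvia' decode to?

mango

Shifts by position in stumble: pos 0: s→u (+2), pos 1: t→f (+12), pos 2: u→c (+8), pos 3: m→o (+2), pos 4: b→n (+12), pos 5: l→t (+8) — repeating every 3. A repeating key of period 3 is used — shifts +2, +12, +8 over and over.
Decoding omvia: o−2=m, m−12=a, v−8=n, i−2=g, a−12=o.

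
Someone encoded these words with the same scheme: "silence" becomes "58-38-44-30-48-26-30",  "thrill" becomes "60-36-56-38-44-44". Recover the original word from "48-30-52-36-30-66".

s(#19)→58 and i(#9)→38: differences scale by 2, so n = 2·pos + 20. With a=1..z=26, the number is 2·pos + 20.
Undoing it on 48-30-52-36-30-66: 48→(48−20)÷2=14=n, 30→(30−20)÷2=5=e, 52→(52−20)÷2=16=p, 36→(36−20)÷2=8=h, 30→(30−20)÷2=5=e, 66→(66−20)÷2=23=w.

nephew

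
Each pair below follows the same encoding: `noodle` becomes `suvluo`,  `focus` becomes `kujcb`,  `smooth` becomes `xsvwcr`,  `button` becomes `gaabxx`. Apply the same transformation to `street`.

xzymnd

In noodle: n→s is +5, o→u is +6, o→v is +7, d→l is +8 — the shift increases by 1 each position. The shift increases by 1 at each position, starting from +5: 5, 6, 7, ….
For street: s+5=x, t+6=z, r+7=y, e+8=m, e+9=n, t+10=d.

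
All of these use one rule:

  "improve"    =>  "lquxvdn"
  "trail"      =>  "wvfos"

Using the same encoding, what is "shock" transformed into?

vltir

In improve: i→l is +3, m→q is +4, p→u is +5, r→x is +6 — the shift increases by 1 each position. The shift increases by 1 at each position, starting from +3: 3, 4, 5, ….
For shock: s+3=v, h+4=l, o+5=t, c+6=i, k+7=r.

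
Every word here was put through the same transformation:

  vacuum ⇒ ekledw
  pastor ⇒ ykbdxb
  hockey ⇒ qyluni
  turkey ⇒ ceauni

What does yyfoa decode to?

Shifts by position in vacuum: pos 0: v→e (+9), pos 1: a→k (+10), pos 2: c→l (+9), pos 3: u→e (+10) — repeating every 2. The shifts repeat in a cycle of length 2: positions 0,1,… shift by +9, +10, then the pattern repeats.
Undoing it on yyfoa: y−9=p, y−10=o, f−9=w, o−10=e, a−9=r.

power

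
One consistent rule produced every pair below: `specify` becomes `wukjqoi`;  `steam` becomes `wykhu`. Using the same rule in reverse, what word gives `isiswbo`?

enclose

In specify: s→w is +4, p→u is +5, e→k is +6, c→j is +7 — the shift increases by 1 each position. Letter i (0-indexed) is shifted by i+4, so successive shifts are 4, 5, 6, ….
Reversing it on isiswbo: i−4=e, s−5=n, i−6=c, s−7=l, w−8=o, b−9=s, o−10=e.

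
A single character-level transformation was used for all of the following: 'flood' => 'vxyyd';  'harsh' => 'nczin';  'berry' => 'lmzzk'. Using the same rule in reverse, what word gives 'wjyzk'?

ivory

Each letter's alphabet position (a=0..z=25) is mapped through 9·x+2 mod 26 — an affine cipher.
Reversing it on wjyzk: w(22)→3·(22−2)≡8=i; j(9)→3·(9−2)≡21=v; y(24)→3·(24−2)≡14=o; z(25)→3·(25−2)≡17=r; k(10)→3·(10−2)≡24=y (all mod 26).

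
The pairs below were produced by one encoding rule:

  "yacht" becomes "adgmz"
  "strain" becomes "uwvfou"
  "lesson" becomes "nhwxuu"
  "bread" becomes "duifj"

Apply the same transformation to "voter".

xrxjx

Each letter shifts forward by (position + 2), i.e. 2, 3, 4, … — the shift grows by one for each successive letter.
For voter: v+2=x, o+3=r, t+4=x, e+5=j, r+6=x.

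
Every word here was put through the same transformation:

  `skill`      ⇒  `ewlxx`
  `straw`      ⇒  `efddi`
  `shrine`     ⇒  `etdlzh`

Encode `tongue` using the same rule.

The shift depends on letter class: consonant s→e is +12, but vowel i→l is +3. Vowels shift forward by 3 and consonants shift forward by 12.
Applying it to tongue: t(cons)+12=f, o(vowel)+3=r, n(cons)+12=z, g(cons)+12=s, u(vowel)+3=x, e(vowel)+3=h.

frzsxh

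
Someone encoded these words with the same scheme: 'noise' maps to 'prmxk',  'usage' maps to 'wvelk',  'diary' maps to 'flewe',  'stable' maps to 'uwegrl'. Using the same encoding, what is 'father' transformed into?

In noise: n→p is +2, o→r is +3, i→m is +4, s→x is +5 — the shift increases by 1 each position. The shift increases by 1 at each position, starting from +2: 2, 3, 4, ….
On father: f+2=h, a+3=d, t+4=x, h+5=m, e+6=k, r+7=y.

hdxmky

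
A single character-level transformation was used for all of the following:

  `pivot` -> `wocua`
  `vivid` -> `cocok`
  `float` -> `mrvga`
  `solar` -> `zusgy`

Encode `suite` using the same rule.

zapzl

Shifts by position in pivot: pos 0: p→w (+7), pos 1: i→o (+6), pos 2: v→c (+7), pos 3: o→u (+6) — repeating every 2. It's a Vigenère-style cipher with numeric key [7,6]: position i shifts by key[i mod 2].
For suite: s+7=z, u+6=a, i+7=p, t+6=z, e+7=l.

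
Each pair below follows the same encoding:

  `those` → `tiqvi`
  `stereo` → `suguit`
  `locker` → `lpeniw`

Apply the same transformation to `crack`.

cscfo

In those: t→t is +0, h→i is +1, o→q is +2, s→v is +3 — the shift increases by 1 each position. The shift increases by 1 at each position, starting from +0: 0, 1, 2, ….
Applying it to crack: c+0=c, r+1=s, a+2=c, c+3=f, k+4=o.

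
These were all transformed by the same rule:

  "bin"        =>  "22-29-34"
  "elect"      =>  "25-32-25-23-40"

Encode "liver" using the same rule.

b is letter #2 and maps to 22: an offset of 20. Letters become their 1-based position plus 20 (so a→21, b→22, …).
On liver: l=12→32, i=9→29, v=22→42, e=5→25, r=18→38.

32-29-42-25-38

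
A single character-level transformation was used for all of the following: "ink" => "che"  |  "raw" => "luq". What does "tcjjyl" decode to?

Each letter is shifted forward by 20 in the alphabet (a Caesar shift of +20).
Reversing it on tcjjyl: t−20=z, c−20=i, j−20=p, j−20=p, y−20=e, l−20=r.

zipper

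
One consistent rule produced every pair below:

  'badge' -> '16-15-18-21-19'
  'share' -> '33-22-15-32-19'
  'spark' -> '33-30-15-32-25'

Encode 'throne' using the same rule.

34-22-32-29-28-19

The number is (letter's place in the alphabet, a=1) + 14.
For throne: t=20→34, h=8→22, r=18→32, o=15→29, n=14→28, e=5→19.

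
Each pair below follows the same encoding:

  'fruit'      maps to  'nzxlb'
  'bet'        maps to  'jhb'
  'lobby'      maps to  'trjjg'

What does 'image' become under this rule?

The shift depends on letter class: consonant f→n is +8, but vowel u→x is +3. Two shifts are in play — +3 for a/e/i/o/u, +8 for every other letter.
For image: i(vowel)+3=l, m(cons)+8=u, a(vowel)+3=d, g(cons)+8=o, e(vowel)+3=h.

ludoh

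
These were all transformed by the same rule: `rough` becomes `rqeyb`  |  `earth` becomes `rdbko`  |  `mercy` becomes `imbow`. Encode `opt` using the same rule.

dzy

The output letters match the input read backwards, each shifted +10: rough reversed is hguor. Two steps: reverse the string, then apply a Caesar shift of +10.
Applying it to opt: reverse → tpo; then shift: t+10=d, p+10=z, o+10=y.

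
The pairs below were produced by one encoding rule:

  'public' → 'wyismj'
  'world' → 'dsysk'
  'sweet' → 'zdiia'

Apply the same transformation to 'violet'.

Vowels shift forward by 4 and consonants shift forward by 7.
Applying it to violet: v(cons)+7=c, i(vowel)+4=m, o(vowel)+4=s, l(cons)+7=s, e(vowel)+4=i, t(cons)+7=a.

cmssia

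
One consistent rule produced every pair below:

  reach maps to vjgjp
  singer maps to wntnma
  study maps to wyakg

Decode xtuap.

In reach: r→v is +4, e→j is +5, a→g is +6, c→j is +7 — the shift increases by 1 each position. Letter i (0-indexed) is shifted by i+4, so successive shifts are 4, 5, 6, ….
Reversing it on xtuap: x−4=t, t−5=o, u−6=o, a−7=t, p−8=h.

tooth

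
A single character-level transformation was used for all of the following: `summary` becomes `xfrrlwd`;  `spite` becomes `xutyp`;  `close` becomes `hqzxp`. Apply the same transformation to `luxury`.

qfcfwd

The shift depends on letter class: consonant s→x is +5, but vowel u→f is +11. Two shifts are in play — +11 for a/e/i/o/u, +5 for every other letter.
Applying it to luxury: l(cons)+5=q, u(vowel)+11=f, x(cons)+5=c, u(vowel)+11=f, r(cons)+5=w, y(cons)+5=d.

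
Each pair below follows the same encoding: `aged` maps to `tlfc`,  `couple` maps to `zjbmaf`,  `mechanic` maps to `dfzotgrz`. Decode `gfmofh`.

nephew

Treating letters as 0–25, the rule is x ↦ 3x + 19 (mod 26).
Undoing it on gfmofh: g(6)→9·(6−19)≡13=n; f(5)→9·(5−19)≡4=e; m(12)→9·(12−19)≡15=p; o(14)→9·(14−19)≡7=h; f(5)→9·(5−19)≡4=e; h(7)→9·(7−19)≡22=w (all mod 26).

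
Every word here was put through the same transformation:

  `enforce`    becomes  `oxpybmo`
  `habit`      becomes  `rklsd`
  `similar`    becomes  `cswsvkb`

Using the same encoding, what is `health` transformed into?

Each letter is shifted forward by 10 in the alphabet (a Caesar shift of +10).
On health: h+10=r, e+10=o, a+10=k, l+10=v, t+10=d, h+10=r.

rokvdr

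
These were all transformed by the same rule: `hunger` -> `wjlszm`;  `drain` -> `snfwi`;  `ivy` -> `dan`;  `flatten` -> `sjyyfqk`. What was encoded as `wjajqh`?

clever

The output letters match the input read backwards, each shifted +5: hunger reversed is regnuh. The word is reversed, then every letter is shifted forward by 5.
Reversing it on wjajqh: shift back: w−5=r, j−5=e, a−5=v, j−5=e, q−5=l, h−5=c → revelc; then reverse → clever.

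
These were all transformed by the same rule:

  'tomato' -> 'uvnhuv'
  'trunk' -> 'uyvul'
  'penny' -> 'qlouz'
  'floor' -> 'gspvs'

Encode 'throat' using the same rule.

uosvba

The shifts repeat in a cycle of length 2: positions 0,1,… shift by +1, +7, then the pattern repeats.
For throat: t+1=u, h+7=o, r+1=s, o+7=v, a+1=b, t+7=a.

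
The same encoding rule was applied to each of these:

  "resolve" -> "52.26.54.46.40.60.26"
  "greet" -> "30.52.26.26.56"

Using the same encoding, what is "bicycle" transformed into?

20.34.22.66.22.40.26

r(#18)→52 and e(#5)→26: differences scale by 2, so n = 2·pos + 16. The formula is n = 2×(alphabet index, a=1) + 16.
On bicycle: b=2→20, i=9→34, c=3→22, y=25→66, c=3→22, l=12→40, e=5→26.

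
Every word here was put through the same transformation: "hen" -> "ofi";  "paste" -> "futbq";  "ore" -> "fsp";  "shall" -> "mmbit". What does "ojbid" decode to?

Two steps: reverse the string, then apply a Caesar shift of +1.
Undoing it on ojbid: shift back: o−1=n, j−1=i, b−1=a, i−1=h, d−1=c → niahc; then reverse → chain.

chain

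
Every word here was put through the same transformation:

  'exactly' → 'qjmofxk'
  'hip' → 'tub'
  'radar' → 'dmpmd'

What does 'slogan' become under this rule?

exasmz

Compare letters: e→q is +12, x→j is +12, a→m is +12 — a constant shift. It's a constant shift of +12 (ROT12).
On slogan: s+12=e, l+12=x, o+12=a, g+12=s, a+12=m, n+12=z.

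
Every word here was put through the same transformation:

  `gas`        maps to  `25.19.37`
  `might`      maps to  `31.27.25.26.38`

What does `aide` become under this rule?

g is letter #7 and maps to 25: an offset of 18. Letters become their 1-based position plus 18 (so a→19, b→20, …).
Applying it to aide: a=1→19, i=9→27, d=4→22, e=5→23.

19.27.22.23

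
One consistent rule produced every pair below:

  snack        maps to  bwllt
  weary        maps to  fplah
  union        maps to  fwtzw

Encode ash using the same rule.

lbq

The shift depends on letter class: consonant s→b is +9, but vowel a→l is +11. The rule splits by letter class: vowels +11, consonants +9.
Applying it to ash: a(vowel)+11=l, s(cons)+9=b, h(cons)+9=q.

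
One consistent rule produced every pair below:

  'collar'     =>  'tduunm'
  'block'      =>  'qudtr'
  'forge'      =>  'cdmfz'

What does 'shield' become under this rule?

c(2)→t(19) and o(14)→d(3) fit y≡3x+13 (mod 26); the inverse of 3 mod 26 is 9. Each letter's alphabet position (a=0..z=25) is mapped through 3·x+13 mod 26 — an affine cipher.
On shield: s(18)→3·18+13≡15=p; h(7)→3·7+13≡8=i; i(8)→3·8+13≡11=l; e(4)→3·4+13≡25=z; l(11)→3·11+13≡20=u; d(3)→3·3+13≡22=w (all mod 26).

pilzuw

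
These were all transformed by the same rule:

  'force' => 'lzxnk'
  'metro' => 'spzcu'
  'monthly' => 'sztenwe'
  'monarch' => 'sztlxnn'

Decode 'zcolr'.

It's a Vigenère-style cipher with numeric key [6,11]: position i shifts by key[i mod 2].
Undoing it on zcolr: z−6=t, c−11=r, o−6=i, l−11=a, r−6=l.

trial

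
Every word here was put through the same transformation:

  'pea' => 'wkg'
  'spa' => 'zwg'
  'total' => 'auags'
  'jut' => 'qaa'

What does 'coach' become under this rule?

Two shifts are in play — +6 for a/e/i/o/u, +7 for every other letter.
Applying it to coach: c(cons)+7=j, o(vowel)+6=u, a(vowel)+6=g, c(cons)+7=j, h(cons)+7=o.

jugjo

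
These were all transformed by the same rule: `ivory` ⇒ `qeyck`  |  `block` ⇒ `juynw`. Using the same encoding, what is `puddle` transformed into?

xdnoxr

In ivory: i→q is +8, v→e is +9, o→y is +10, r→c is +11 — the shift increases by 1 each position. The shift increases by 1 at each position, starting from +8: 8, 9, 10, ….
Applying it to puddle: p+8=x, u+9=d, d+10=n, d+11=o, l+12=x, e+13=r.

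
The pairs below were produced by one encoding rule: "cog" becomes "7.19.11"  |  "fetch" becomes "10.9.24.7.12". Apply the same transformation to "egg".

9.11.11

Letters become their 1-based position plus 4 (so a→5, b→6, …).
On egg: e=5→9, g=7→11, g=7→11.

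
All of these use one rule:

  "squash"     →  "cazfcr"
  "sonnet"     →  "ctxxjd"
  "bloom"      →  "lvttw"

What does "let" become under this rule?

The shift depends on letter class: consonant s→c is +10, but vowel u→z is +5. Vowels shift forward by 5 and consonants shift forward by 10.
Applying it to let: l(cons)+10=v, e(vowel)+5=j, t(cons)+10=d.

vjd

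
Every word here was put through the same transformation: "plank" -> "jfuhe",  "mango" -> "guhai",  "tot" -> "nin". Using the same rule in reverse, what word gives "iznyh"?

often

Compare letters: p→j is +20, l→f is +20, a→u is +20 — a constant shift. This is a Caesar cipher with shift 20.
Reversing it on iznyh: i−20=o, z−20=f, n−20=t, y−20=e, h−20=n.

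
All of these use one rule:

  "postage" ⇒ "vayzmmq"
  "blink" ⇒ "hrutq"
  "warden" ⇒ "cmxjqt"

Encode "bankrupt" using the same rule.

hmtqxgvz

Two shifts are in play — +12 for a/e/i/o/u, +6 for every other letter.
On bankrupt: b(cons)+6=h, a(vowel)+12=m, n(cons)+6=t, k(cons)+6=q, r(cons)+6=x, u(vowel)+12=g, p(cons)+6=v, t(cons)+6=z.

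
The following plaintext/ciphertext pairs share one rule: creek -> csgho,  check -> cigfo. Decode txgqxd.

twenty

In creek: c→c is +0, r→s is +1, e→g is +2, e→h is +3 — the shift increases by 1 each position. Each letter shifts forward by its position index (0, 1, 2, …) — the shift grows by one for each successive letter.
Reversing it on txgqxd: t−0=t, x−1=w, g−2=e, q−3=n, x−4=t, d−5=y.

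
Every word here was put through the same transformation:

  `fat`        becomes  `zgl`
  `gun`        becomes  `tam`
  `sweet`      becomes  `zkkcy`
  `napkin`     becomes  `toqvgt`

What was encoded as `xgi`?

The output letters match the input read backwards, each shifted +6: fat reversed is taf. The word is reversed, then every letter is shifted forward by 6.
Decoding xgi: shift back: x−6=r, g−6=a, i−6=c → rac; then reverse → car.

car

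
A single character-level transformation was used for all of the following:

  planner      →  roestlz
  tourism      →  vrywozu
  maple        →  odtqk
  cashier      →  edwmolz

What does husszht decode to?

frontal

In planner: p→r is +2, l→o is +3, a→e is +4, n→s is +5 — the shift increases by 1 each position. Letter i (0-indexed) is shifted by i+2, so successive shifts are 2, 3, 4, ….
Reversing it on husszht: h−2=f, u−3=r, s−4=o, s−5=n, z−6=t, h−7=a, t−8=l.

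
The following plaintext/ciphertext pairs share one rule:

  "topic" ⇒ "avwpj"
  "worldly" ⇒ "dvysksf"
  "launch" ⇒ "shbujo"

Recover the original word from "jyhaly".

crater

Compare letters: t→a is +7, o→v is +7, p→w is +7 — a constant shift. Every letter moves 7 places later in the alphabet, wrapping around z→a.
Reversing it on jyhaly: j−7=c, y−7=r, h−7=a, a−7=t, l−7=e, y−7=r.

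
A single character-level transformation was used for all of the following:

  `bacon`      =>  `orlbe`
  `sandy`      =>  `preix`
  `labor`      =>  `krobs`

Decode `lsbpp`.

b(1)→o(14) and a(0)→r(17) fit y≡23x+17 (mod 26); the inverse of 23 mod 26 is 17. This is an affine cipher: with a=0,…,z=25, each position x becomes (23x+17) mod 26.
Decoding lsbpp: l(11)→17·(11−17)≡2=c; s(18)→17·(18−17)≡17=r; b(1)→17·(1−17)≡14=o; p(15)→17·(15−17)≡18=s; p(15)→17·(15−17)≡18=s (all mod 26).

cross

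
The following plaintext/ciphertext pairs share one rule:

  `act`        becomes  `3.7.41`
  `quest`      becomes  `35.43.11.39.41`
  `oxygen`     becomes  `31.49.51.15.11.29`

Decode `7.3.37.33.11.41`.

carpet

With a=1..z=26, the number is 2·pos + 1.
Undoing it on 7.3.37.33.11.41: 7→(7−1)÷2=3=c, 3→(3−1)÷2=1=a, 37→(37−1)÷2=18=r, 33→(33−1)÷2=16=p, 11→(11−1)÷2=5=e, 41→(41−1)÷2=20=t.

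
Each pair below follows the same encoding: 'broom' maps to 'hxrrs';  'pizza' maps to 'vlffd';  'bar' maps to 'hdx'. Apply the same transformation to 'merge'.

The shift depends on letter class: consonant b→h is +6, but vowel o→r is +3. Vowels shift forward by 3 and consonants shift forward by 6.
On merge: m(cons)+6=s, e(vowel)+3=h, r(cons)+6=x, g(cons)+6=m, e(vowel)+3=h.

shxmh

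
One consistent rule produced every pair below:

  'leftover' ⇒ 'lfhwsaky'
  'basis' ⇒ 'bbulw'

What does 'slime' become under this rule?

smkpi

In leftover: l→l is +0, e→f is +1, f→h is +2, t→w is +3 — the shift increases by 1 each position. Each letter shifts forward by its position index (0, 1, 2, …) — the shift grows by one for each successive letter.
For slime: s+0=s, l+1=m, i+2=k, m+3=p, e+4=i.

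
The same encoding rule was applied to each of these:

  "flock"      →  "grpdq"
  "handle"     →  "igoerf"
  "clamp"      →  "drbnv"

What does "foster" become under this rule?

gutuks

Shifts by position in flock: pos 0: f→g (+1), pos 1: l→r (+6), pos 2: o→p (+1), pos 3: c→d (+1), pos 4: k→q (+6) — repeating every 3. A repeating key of period 3 is used — shifts +1, +6, +1 over and over.
On foster: f+1=g, o+6=u, s+1=t, t+1=u, e+6=k, r+1=s.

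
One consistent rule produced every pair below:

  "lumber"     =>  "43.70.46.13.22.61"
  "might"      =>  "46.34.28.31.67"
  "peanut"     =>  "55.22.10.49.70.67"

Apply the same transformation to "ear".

l(#12)→43 and u(#21)→70: differences scale by 3, so n = 3·pos + 7. With a=1..z=26, the number is 3·pos + 7.
Applying it to ear: e=5→22, a=1→10, r=18→61.

22.10.61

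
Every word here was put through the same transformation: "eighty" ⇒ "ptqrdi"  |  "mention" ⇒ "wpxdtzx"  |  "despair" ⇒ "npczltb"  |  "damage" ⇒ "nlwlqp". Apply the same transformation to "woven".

gzfpx

The shift depends on letter class: consonant g→q is +10, but vowel e→p is +11. Two shifts are in play — +11 for a/e/i/o/u, +10 for every other letter.
On woven: w(cons)+10=g, o(vowel)+11=z, v(cons)+10=f, e(vowel)+11=p, n(cons)+10=x.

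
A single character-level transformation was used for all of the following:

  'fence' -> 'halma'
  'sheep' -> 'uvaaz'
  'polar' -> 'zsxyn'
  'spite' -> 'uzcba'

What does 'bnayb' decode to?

f(5)→h(7) and e(4)→a(0) fit y≡7x+24 (mod 26); the inverse of 7 mod 26 is 15. Each letter's alphabet position (a=0..z=25) is mapped through 7·x+24 mod 26 — an affine cipher.
Undoing it on bnayb: b(1)→15·(1−24)≡19=t; n(13)→15·(13−24)≡17=r; a(0)→15·(0−24)≡4=e; y(24)→15·(24−24)≡0=a; b(1)→15·(1−24)≡19=t (all mod 26).

treat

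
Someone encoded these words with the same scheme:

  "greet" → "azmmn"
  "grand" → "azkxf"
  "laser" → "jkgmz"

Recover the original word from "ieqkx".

woman

Each letter's alphabet position (a=0..z=25) is mapped through 7·x+10 mod 26 — an affine cipher.
Undoing it on ieqkx: i(8)→15·(8−10)≡22=w; e(4)→15·(4−10)≡14=o; q(16)→15·(16−10)≡12=m; k(10)→15·(10−10)≡0=a; x(23)→15·(23−10)≡13=n (all mod 26).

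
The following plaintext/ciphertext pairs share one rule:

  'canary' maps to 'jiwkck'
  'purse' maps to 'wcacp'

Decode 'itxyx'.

bloom

Letter i (0-indexed) is shifted by i+7, so successive shifts are 7, 8, 9, ….
Decoding itxyx: i−7=b, t−8=l, x−9=o, y−10=o, x−11=m.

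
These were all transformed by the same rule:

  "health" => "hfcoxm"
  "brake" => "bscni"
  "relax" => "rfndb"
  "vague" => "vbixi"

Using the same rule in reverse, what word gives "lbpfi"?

Letter i (0-indexed) is shifted by i+0, so successive shifts are 0, 1, 2, ….
Undoing it on lbpfi: l−0=l, b−1=a, p−2=n, f−3=c, i−4=e.

lance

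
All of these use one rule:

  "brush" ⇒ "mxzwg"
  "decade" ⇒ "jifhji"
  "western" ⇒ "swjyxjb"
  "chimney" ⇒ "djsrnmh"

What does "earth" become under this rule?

mywfj

The output letters match the input read backwards, each shifted +5: brush reversed is hsurb. The word is reversed, then every letter is shifted forward by 5.
On earth: reverse → htrae; then shift: h+5=m, t+5=y, r+5=w, a+5=f, e+5=j.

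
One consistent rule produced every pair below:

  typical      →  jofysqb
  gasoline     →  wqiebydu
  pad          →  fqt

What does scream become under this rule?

Every letter moves 16 places later in the alphabet, wrapping around z→a.
For scream: s+16=i, c+16=s, r+16=h, e+16=u, a+16=q, m+16=c.

ishuqc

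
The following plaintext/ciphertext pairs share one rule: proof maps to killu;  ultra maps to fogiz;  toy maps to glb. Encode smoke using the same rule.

hnlpv

Each pair mirrors across the alphabet (p↔k, r↔i, o↔l): positions sum to 25. Letters are reflected about the middle of the alphabet (position → 25−position): Atbash.
For smoke: s↔h, m↔n, o↔l, k↔p, e↔v.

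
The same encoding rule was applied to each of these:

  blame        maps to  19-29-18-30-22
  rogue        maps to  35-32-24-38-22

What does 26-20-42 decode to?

icy

b is letter #2 and maps to 19: an offset of 17. Letters become their 1-based position plus 17 (so a→18, b→19, …).
Decoding 26-20-42: 26→(26−17)÷1=9=i, 20→(20−17)÷1=3=c, 42→(42−17)÷1=25=y.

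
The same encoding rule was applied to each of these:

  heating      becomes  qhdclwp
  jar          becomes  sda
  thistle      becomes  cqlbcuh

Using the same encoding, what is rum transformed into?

The shift depends on letter class: consonant h→q is +9, but vowel e→h is +3. Two shifts are in play — +3 for a/e/i/o/u, +9 for every other letter.
Applying it to rum: r(cons)+9=a, u(vowel)+3=x, m(cons)+9=v.

axv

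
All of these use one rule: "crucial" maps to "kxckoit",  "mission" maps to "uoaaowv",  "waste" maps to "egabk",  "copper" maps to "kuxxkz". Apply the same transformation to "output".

Shifts by position in crucial: pos 0: c→k (+8), pos 1: r→x (+6), pos 2: u→c (+8), pos 3: c→k (+8), pos 4: i→o (+6), pos 5: a→i (+8) — repeating every 3. The shifts repeat in a cycle of length 3: positions 0,1,… shift by +8, +6, +8, then the pattern repeats.
For output: o+8=w, u+6=a, t+8=b, p+8=x, u+6=a, t+8=b.

wabxab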